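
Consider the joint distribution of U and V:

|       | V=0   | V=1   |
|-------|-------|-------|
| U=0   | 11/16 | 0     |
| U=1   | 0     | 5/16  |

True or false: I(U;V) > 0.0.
Marginal P(U) (row sums):
  P(U=0) = 11/16 + 0 = 11/16
  P(U=1) = 0 + 5/16 = 5/16
Marginal P(V) (column sums):
  P(V=0) = 11/16 + 0 = 11/16
  P(V=1) = 0 + 5/16 = 5/16

H(U) = -[(11/16)·log₂(11/16) + (5/16)·log₂(5/16)]
  = 0.3716 + 0.5244
  = 0.8960 bits
H(V) = -[(11/16)·log₂(11/16) + (5/16)·log₂(5/16)]
  = 0.3716 + 0.5244
  = 0.8960 bits
H(U,V) = -[(11/16)·log₂(11/16) + (5/16)·log₂(5/16)]
  = 0.3716 + 0.5244
  = 0.8960 bits

I(U;V) = H(U) + H(V) - H(U,V)
  = 0.8960 + 0.8960 - 0.8960
  = 0.8960 bits

True. I(U;V) = 0.8960 bits, which is > 0.0 bits.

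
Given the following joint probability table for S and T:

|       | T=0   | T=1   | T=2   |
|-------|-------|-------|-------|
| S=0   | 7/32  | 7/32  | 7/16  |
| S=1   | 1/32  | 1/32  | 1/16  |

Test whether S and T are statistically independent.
Marginal P(S) (row sums):
  P(S=0) = 7/32 + 7/32 + 7/16 = 7/8
  P(S=1) = 1/32 + 1/32 + 1/16 = 1/8
Marginal P(T) (column sums):
  P(T=0) = 7/32 + 1/32 = 1/4
  P(T=1) = 7/32 + 1/32 = 1/4
  P(T=2) = 7/16 + 1/16 = 1/2

S and T are independent iff P(S=i,T=j) = P(S=i)·P(T=j) for every cell.
  P(S=0)·P(T=0) = 7/8 × 1/4 = 7/32 = P(S=0,T=0) ✓
  P(S=0)·P(T=1) = 7/8 × 1/4 = 7/32 = P(S=0,T=1) ✓
  P(S=0)·P(T=2) = 7/8 × 1/2 = 7/16 = P(S=0,T=2) ✓
  P(S=1)·P(T=0) = 1/8 × 1/4 = 1/32 = P(S=1,T=0) ✓
  P(S=1)·P(T=1) = 1/8 × 1/4 = 1/32 = P(S=1,T=1) ✓
  P(S=1)·P(T=2) = 1/8 × 1/2 = 1/16 = P(S=1,T=2) ✓

Yes, S and T are independent: every cell factors, so I(S;T) = 0 bits.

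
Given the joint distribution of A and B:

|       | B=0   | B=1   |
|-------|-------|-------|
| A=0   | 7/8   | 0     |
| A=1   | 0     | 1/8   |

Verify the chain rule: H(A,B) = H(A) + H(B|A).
Left side:
H(A,B) = -[(7/8)·log₂(7/8) + (1/8)·log₂(1/8)]
  = 0.1686 + 0.3750
  = 0.5436 bits

Right side:
Marginal P(A) (row sums):
  P(A=0) = 7/8 + 0 = 7/8
  P(A=1) = 0 + 1/8 = 1/8
H(A) = -[(7/8)·log₂(7/8) + (1/8)·log₂(1/8)]
  = 0.1686 + 0.3750
  = 0.5436 bits
H(B|A) = -Σ P(A,B)·log₂ P(B|A), where P(B|A) = P(A,B) / P(A)
  (cells with P(A,B) = 0 contribute 0)
  (A=0,B=0): P(B|A) = (7/8)/(7/8) = 1;  -(7/8)·log₂(1) = 0.0000
  (A=1,B=1): P(B|A) = (1/8)/(1/8) = 1;  -(1/8)·log₂(1) = 0.0000
H(B|A) = 0.0000 + 0.0000
  = 0.0000 bits
H(A) + H(B|A) = 0.5436 + 0.0000 = 0.5436 bits

Both sides equal 0.5436 bits, so the chain rule holds ✓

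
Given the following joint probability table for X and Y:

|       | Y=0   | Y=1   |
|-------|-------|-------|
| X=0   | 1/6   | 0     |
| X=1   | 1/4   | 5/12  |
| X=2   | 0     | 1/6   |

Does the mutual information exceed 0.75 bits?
Marginal P(X) (row sums):
  P(X=0) = 1/6 + 0 = 1/6
  P(X=1) = 1/4 + 5/12 = 2/3
  P(X=2) = 0 + 1/6 = 1/6
Marginal P(Y) (column sums):
  P(Y=0) = 1/6 + 1/4 + 0 = 5/12
  P(Y=1) = 0 + 5/12 + 1/6 = 7/12

H(X) = -[(1/6)·log₂(1/6) + (2/3)·log₂(2/3) + (1/6)·log₂(1/6)]
  = 0.4308 + 0.3900 + 0.4308
  = 1.2516 bits
H(Y) = -[(5/12)·log₂(5/12) + (7/12)·log₂(7/12)]
  = 0.5263 + 0.4536
  = 0.9799 bits
H(X,Y) = -[(1/6)·log₂(1/6) + (1/4)·log₂(1/4) + (5/12)·log₂(5/12) + (1/6)·log₂(1/6)]
  = 0.4308 + 0.5000 + 0.5263 + 0.4308
  = 1.8879 bits

I(X;Y) = H(X) + H(Y) - H(X,Y)
  = 1.2516 + 0.9799 - 1.8879
  = 0.3436 bits

No. I(X;Y) = 0.3436 bits, which is ≤ 0.75 bits.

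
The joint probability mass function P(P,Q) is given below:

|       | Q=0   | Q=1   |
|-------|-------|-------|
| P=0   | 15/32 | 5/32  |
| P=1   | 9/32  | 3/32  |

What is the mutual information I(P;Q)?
Marginal P(P) (row sums):
  P(P=0) = 15/32 + 5/32 = 5/8
  P(P=1) = 9/32 + 3/32 = 3/8
Marginal P(Q) (column sums):
  P(Q=0) = 15/32 + 9/32 = 3/4
  P(Q=1) = 5/32 + 3/32 = 1/4

H(P) = -[(5/8)·log₂(5/8) + (3/8)·log₂(3/8)]
  = 0.4238 + 0.5306
  = 0.9544 bits
H(Q) = -[(3/4)·log₂(3/4) + (1/4)·log₂(1/4)]
  = 0.3113 + 0.5000
  = 0.8113 bits
H(P,Q) = -[(15/32)·log₂(15/32) + (5/32)·log₂(5/32) + (9/32)·log₂(9/32) + (3/32)·log₂(3/32)]
  = 0.5124 + 0.4184 + 0.5147 + 0.3202
  = 1.7657 bits

I(P;Q) = H(P) + H(Q) - H(P,Q)
  = 0.9544 + 0.8113 - 1.7657
  = 0.0000 bits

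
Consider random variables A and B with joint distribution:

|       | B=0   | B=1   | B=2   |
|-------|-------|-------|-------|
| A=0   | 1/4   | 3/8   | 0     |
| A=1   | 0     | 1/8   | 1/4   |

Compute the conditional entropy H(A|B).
Marginal P(B) (column sums):
  P(B=0) = 1/4 + 0 = 1/4
  P(B=1) = 3/8 + 1/8 = 1/2
  P(B=2) = 0 + 1/4 = 1/4

H(A|B) = -Σ P(A,B)·log₂ P(A|B), where P(A|B) = P(A,B) / P(B)
  (cells with P(A,B) = 0 contribute 0)
  (A=0,B=0): P(A|B) = (1/4)/(1/4) = 1;  -(1/4)·log₂(1) = 0.0000
  (A=0,B=1): P(A|B) = (3/8)/(1/2) = 3/4;  -(3/8)·log₂(3/4) = 0.1556
  (A=1,B=1): P(A|B) = (1/8)/(1/2) = 1/4;  -(1/8)·log₂(1/4) = 0.2500
  (A=1,B=2): P(A|B) = (1/4)/(1/4) = 1;  -(1/4)·log₂(1) = 0.0000
H(A|B) = 0.0000 + 0.1556 + 0.2500 + 0.0000
  = 0.4056 bits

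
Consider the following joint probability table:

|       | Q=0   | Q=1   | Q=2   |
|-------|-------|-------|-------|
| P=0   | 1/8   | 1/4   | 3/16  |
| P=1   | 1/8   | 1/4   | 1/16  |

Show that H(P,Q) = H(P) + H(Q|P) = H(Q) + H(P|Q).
Marginal P(P) (row sums):
  P(P=0) = 1/8 + 1/4 + 3/16 = 9/16
  P(P=1) = 1/8 + 1/4 + 1/16 = 7/16
Marginal P(Q) (column sums):
  P(Q=0) = 1/8 + 1/8 = 1/4
  P(Q=1) = 1/4 + 1/4 = 1/2
  P(Q=2) = 3/16 + 1/16 = 1/4

Decomposition 1: H(P) + H(Q|P)
H(P) = -[(9/16)·log₂(9/16) + (7/16)·log₂(7/16)]
  = 0.4669 + 0.5218
  = 0.9887 bits
H(Q|P) = -Σ P(P,Q)·log₂ P(Q|P), where P(Q|P) = P(P,Q) / P(P)
  (P=0,Q=0): P(Q|P) = (1/8)/(9/16) = 2/9;  -(1/8)·log₂(2/9) = 0.2712
  (P=0,Q=1): P(Q|P) = (1/4)/(9/16) = 4/9;  -(1/4)·log₂(4/9) = 0.2925
  (P=0,Q=2): P(Q|P) = (3/16)/(9/16) = 1/3;  -(3/16)·log₂(1/3) = 0.2972
  (P=1,Q=0): P(Q|P) = (1/8)/(7/16) = 2/7;  -(1/8)·log₂(2/7) = 0.2259
  (P=1,Q=1): P(Q|P) = (1/4)/(7/16) = 4/7;  -(1/4)·log₂(4/7) = 0.2018
  (P=1,Q=2): P(Q|P) = (1/16)/(7/16) = 1/7;  -(1/16)·log₂(1/7) = 0.1755
H(Q|P) = 0.2712 + 0.2925 + 0.2972 + 0.2259 + 0.2018 + 0.1755
  = 1.4641 bits
H(P) + H(Q|P) = 0.9887 + 1.4641 = 2.4528 bits

Decomposition 2: H(Q) + H(P|Q)
H(Q) = -[(1/4)·log₂(1/4) + (1/2)·log₂(1/2) + (1/4)·log₂(1/4)]
  = 0.5000 + 0.5000 + 0.5000
  = 1.5000 bits
H(P|Q) = -Σ P(P,Q)·log₂ P(P|Q), where P(P|Q) = P(P,Q) / P(Q)
  (P=0,Q=0): P(P|Q) = (1/8)/(1/4) = 1/2;  -(1/8)·log₂(1/2) = 0.1250
  (P=0,Q=1): P(P|Q) = (1/4)/(1/2) = 1/2;  -(1/4)·log₂(1/2) = 0.2500
  (P=0,Q=2): P(P|Q) = (3/16)/(1/4) = 3/4;  -(3/16)·log₂(3/4) = 0.0778
  (P=1,Q=0): P(P|Q) = (1/8)/(1/4) = 1/2;  -(1/8)·log₂(1/2) = 0.1250
  (P=1,Q=1): P(P|Q) = (1/4)/(1/2) = 1/2;  -(1/4)·log₂(1/2) = 0.2500
  (P=1,Q=2): P(P|Q) = (1/16)/(1/4) = 1/4;  -(1/16)·log₂(1/4) = 0.1250
H(P|Q) = 0.1250 + 0.2500 + 0.0778 + 0.1250 + 0.2500 + 0.1250
  = 0.9528 bits
H(Q) + H(P|Q) = 1.5000 + 0.9528 = 2.4528 bits

Direct computation of the joint entropy:
H(P,Q) = -[(1/8)·log₂(1/8) + (1/4)·log₂(1/4) + (3/16)·log₂(3/16) + (1/8)·log₂(1/8) + (1/4)·log₂(1/4) + (1/16)·log₂(1/16)]
  = 0.3750 + 0.5000 + 0.4528 + 0.3750 + 0.5000 + 0.2500
  = 2.4528 bits

All three agree: H(P,Q) = 2.4528 bits ✓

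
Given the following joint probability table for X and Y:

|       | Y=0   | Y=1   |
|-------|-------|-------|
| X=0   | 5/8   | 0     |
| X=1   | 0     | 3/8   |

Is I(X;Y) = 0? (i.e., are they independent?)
Marginal P(X) (row sums):
  P(X=0) = 5/8 + 0 = 5/8
  P(X=1) = 0 + 3/8 = 3/8
Marginal P(Y) (column sums):
  P(Y=0) = 5/8 + 0 = 5/8
  P(Y=1) = 0 + 3/8 = 3/8

X and Y are independent iff P(X=i,Y=j) = P(X=i)·P(Y=j) for every cell.
  P(X=0)·P(Y=0) = 5/8 × 5/8 = 25/64, but P(X=0,Y=0) = 5/8 ✗

No, X and Y are not independent. Quantitatively, I(X;Y) > 0:

H(X) = -[(5/8)·log₂(5/8) + (3/8)·log₂(3/8)]
  = 0.4238 + 0.5306
  = 0.9544 bits
H(Y) = -[(5/8)·log₂(5/8) + (3/8)·log₂(3/8)]
  = 0.4238 + 0.5306
  = 0.9544 bits
H(X,Y) = -[(5/8)·log₂(5/8) + (3/8)·log₂(3/8)]
  = 0.4238 + 0.5306
  = 0.9544 bits
I(X;Y) = H(X) + H(Y) - H(X,Y) = 0.9544 + 0.9544 - 0.9544 = 0.9544 bits > 0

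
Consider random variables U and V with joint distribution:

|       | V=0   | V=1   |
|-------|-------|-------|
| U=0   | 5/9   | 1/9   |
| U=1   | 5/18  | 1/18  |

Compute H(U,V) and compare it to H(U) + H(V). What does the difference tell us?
Marginal P(U) (row sums):
  P(U=0) = 5/9 + 1/9 = 2/3
  P(U=1) = 5/18 + 1/18 = 1/3
Marginal P(V) (column sums):
  P(V=0) = 5/9 + 5/18 = 5/6
  P(V=1) = 1/9 + 1/18 = 1/6

H(U,V) = -[(5/9)·log₂(5/9) + (1/9)·log₂(1/9) + (5/18)·log₂(5/18) + (1/18)·log₂(1/18)]
  = 0.4711 + 0.3522 + 0.5133 + 0.2317
  = 1.5683 bits
H(U) = -[(2/3)·log₂(2/3) + (1/3)·log₂(1/3)]
  = 0.3900 + 0.5283
  = 0.9183 bits
H(V) = -[(5/6)·log₂(5/6) + (1/6)·log₂(1/6)]
  = 0.2192 + 0.4308
  = 0.6500 bits

H(U) + H(V) = 0.9183 + 0.6500 = 1.5683 bits
Difference: H(U) + H(V) - H(U,V) = 1.5683 - 1.5683 = 0.0000 bits = I(U;V)

The difference is the mutual information; it is 0 here, so U and V are independent (the joint entropy equals the sum of the marginal entropies).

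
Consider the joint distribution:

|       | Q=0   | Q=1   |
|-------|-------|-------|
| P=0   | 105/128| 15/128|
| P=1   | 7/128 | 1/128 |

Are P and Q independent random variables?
Marginal P(P) (row sums):
  P(P=0) = 105/128 + 15/128 = 15/16
  P(P=1) = 7/128 + 1/128 = 1/16
Marginal P(Q) (column sums):
  P(Q=0) = 105/128 + 7/128 = 7/8
  P(Q=1) = 15/128 + 1/128 = 1/8

P and Q are independent iff P(P=i,Q=j) = P(P=i)·P(Q=j) for every cell.
  P(P=0)·P(Q=0) = 15/16 × 7/8 = 105/128 = P(P=0,Q=0) ✓
  P(P=0)·P(Q=1) = 15/16 × 1/8 = 15/128 = P(P=0,Q=1) ✓
  P(P=1)·P(Q=0) = 1/16 × 7/8 = 7/128 = P(P=1,Q=0) ✓
  P(P=1)·P(Q=1) = 1/16 × 1/8 = 1/128 = P(P=1,Q=1) ✓

Yes, P and Q are independent: every cell factors, so I(P;Q) = 0 bits.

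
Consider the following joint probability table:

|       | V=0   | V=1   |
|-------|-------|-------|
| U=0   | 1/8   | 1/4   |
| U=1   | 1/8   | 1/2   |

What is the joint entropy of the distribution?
H(U,V) = -Σ P(U,V) log₂ P(U,V), summed over the non-zero cells:
H(U,V) = -[(1/8)·log₂(1/8) + (1/4)·log₂(1/4) + (1/8)·log₂(1/8) + (1/2)·log₂(1/2)]
  = 0.3750 + 0.5000 + 0.3750 + 0.5000
  = 1.7500 bits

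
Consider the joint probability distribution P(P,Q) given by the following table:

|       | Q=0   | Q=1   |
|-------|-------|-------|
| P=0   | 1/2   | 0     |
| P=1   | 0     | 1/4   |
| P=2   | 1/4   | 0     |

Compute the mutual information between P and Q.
Marginal P(P) (row sums):
  P(P=0) = 1/2 + 0 = 1/2
  P(P=1) = 0 + 1/4 = 1/4
  P(P=2) = 1/4 + 0 = 1/4
Marginal P(Q) (column sums):
  P(Q=0) = 1/2 + 0 + 1/4 = 3/4
  P(Q=1) = 0 + 1/4 + 0 = 1/4

H(P) = -[(1/2)·log₂(1/2) + (1/4)·log₂(1/4) + (1/4)·log₂(1/4)]
  = 0.5000 + 0.5000 + 0.5000
  = 1.5000 bits
H(Q) = -[(3/4)·log₂(3/4) + (1/4)·log₂(1/4)]
  = 0.3113 + 0.5000
  = 0.8113 bits
H(P,Q) = -[(1/2)·log₂(1/2) + (1/4)·log₂(1/4) + (1/4)·log₂(1/4)]
  = 0.5000 + 0.5000 + 0.5000
  = 1.5000 bits

I(P;Q) = H(P) + H(Q) - H(P,Q)
  = 1.5000 + 0.8113 - 1.5000
  = 0.8113 bits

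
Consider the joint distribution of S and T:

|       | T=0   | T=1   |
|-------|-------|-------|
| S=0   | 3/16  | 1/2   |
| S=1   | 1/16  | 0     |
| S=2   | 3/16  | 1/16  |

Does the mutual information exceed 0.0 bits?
Marginal P(S) (row sums):
  P(S=0) = 3/16 + 1/2 = 11/16
  P(S=1) = 1/16 + 0 = 1/16
  P(S=2) = 3/16 + 1/16 = 1/4
Marginal P(T) (column sums):
  P(T=0) = 3/16 + 1/16 + 3/16 = 7/16
  P(T=1) = 1/2 + 0 + 1/16 = 9/16

H(S) = -[(11/16)·log₂(11/16) + (1/16)·log₂(1/16) + (1/4)·log₂(1/4)]
  = 0.3716 + 0.2500 + 0.5000
  = 1.1216 bits
H(T) = -[(7/16)·log₂(7/16) + (9/16)·log₂(9/16)]
  = 0.5218 + 0.4669
  = 0.9887 bits
H(S,T) = -[(3/16)·log₂(3/16) + (1/2)·log₂(1/2) + (1/16)·log₂(1/16) + (3/16)·log₂(3/16) + (1/16)·log₂(1/16)]
  = 0.4528 + 0.5000 + 0.2500 + 0.4528 + 0.2500
  = 1.9056 bits

I(S;T) = H(S) + H(T) - H(S,T)
  = 1.1216 + 0.9887 - 1.9056
  = 0.2047 bits

Yes. I(S;T) = 0.2047 bits, which is > 0.0 bits.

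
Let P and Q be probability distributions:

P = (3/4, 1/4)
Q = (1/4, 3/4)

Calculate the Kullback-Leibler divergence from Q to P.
D(P||Q) = Σ P(i) log₂(P(i)/Q(i))
  i=0: (3/4) × log₂((3/4)/(1/4)) = (3/4) × log₂(3) = 1.1887
  i=1: (1/4) × log₂((1/4)/(3/4)) = (1/4) × log₂(1/3) = -0.3962
D(P||Q) = 1.1887 - 0.3962
  = 0.7925 bits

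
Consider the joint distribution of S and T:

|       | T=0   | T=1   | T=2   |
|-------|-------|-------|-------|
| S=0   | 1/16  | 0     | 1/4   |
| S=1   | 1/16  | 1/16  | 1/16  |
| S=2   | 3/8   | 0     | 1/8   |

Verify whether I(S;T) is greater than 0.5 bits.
Marginal P(S) (row sums):
  P(S=0) = 1/16 + 0 + 1/4 = 5/16
  P(S=1) = 1/16 + 1/16 + 1/16 = 3/16
  P(S=2) = 3/8 + 0 + 1/8 = 1/2
Marginal P(T) (column sums):
  P(T=0) = 1/16 + 1/16 + 3/8 = 1/2
  P(T=1) = 0 + 1/16 + 0 = 1/16
  P(T=2) = 1/4 + 1/16 + 1/8 = 7/16

H(S) = -[(5/16)·log₂(5/16) + (3/16)·log₂(3/16) + (1/2)·log₂(1/2)]
  = 0.5244 + 0.4528 + 0.5000
  = 1.4772 bits
H(T) = -[(1/2)·log₂(1/2) + (1/16)·log₂(1/16) + (7/16)·log₂(7/16)]
  = 0.5000 + 0.2500 + 0.5218
  = 1.2718 bits
H(S,T) = -[(1/16)·log₂(1/16) + (1/4)·log₂(1/4) + (1/16)·log₂(1/16) + (1/16)·log₂(1/16) + (1/16)·log₂(1/16) + (3/8)·log₂(3/8) + (1/8)·log₂(1/8)]
  = 0.2500 + 0.5000 + 0.2500 + 0.2500 + 0.2500 + 0.5306 + 0.3750
  = 2.4056 bits

I(S;T) = H(S) + H(T) - H(S,T)
  = 1.4772 + 1.2718 - 2.4056
  = 0.3434 bits

No. I(S;T) = 0.3434 bits, which is ≤ 0.5 bits.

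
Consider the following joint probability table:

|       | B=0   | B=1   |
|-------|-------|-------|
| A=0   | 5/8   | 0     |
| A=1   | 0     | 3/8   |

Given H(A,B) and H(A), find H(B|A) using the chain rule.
From the chain rule: H(A,B) = H(A) + H(B|A)
Therefore: H(B|A) = H(A,B) - H(A)

H(A,B) = -[(5/8)·log₂(5/8) + (3/8)·log₂(3/8)]
  = 0.4238 + 0.5306
  = 0.9544 bits
Marginal P(A) (row sums):
  P(A=0) = 5/8 + 0 = 5/8
  P(A=1) = 0 + 3/8 = 3/8
H(A) = -[(5/8)·log₂(5/8) + (3/8)·log₂(3/8)]
  = 0.4238 + 0.5306
  = 0.9544 bits

H(B|A) = 0.9544 - 0.9544 = 0.0000 bits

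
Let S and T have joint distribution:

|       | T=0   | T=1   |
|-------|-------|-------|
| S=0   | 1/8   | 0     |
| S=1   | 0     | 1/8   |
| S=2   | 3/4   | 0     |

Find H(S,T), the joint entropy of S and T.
H(S,T) = -Σ P(S,T) log₂ P(S,T), summed over the non-zero cells:
H(S,T) = -[(1/8)·log₂(1/8) + (1/8)·log₂(1/8) + (3/4)·log₂(3/4)]
  = 0.3750 + 0.3750 + 0.3113
  = 1.0613 bits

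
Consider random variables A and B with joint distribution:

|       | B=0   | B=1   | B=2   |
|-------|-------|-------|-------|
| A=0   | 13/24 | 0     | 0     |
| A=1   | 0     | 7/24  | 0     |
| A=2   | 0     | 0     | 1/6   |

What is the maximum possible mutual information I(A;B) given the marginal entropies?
The upper bound on mutual information is I(A;B) ≤ min(H(A), H(B)).

Marginal P(A) (row sums):
  P(A=0) = 13/24 + 0 + 0 = 13/24
  P(A=1) = 0 + 7/24 + 0 = 7/24
  P(A=2) = 0 + 0 + 1/6 = 1/6
Marginal P(B) (column sums):
  P(B=0) = 13/24 + 0 + 0 = 13/24
  P(B=1) = 0 + 7/24 + 0 = 7/24
  P(B=2) = 0 + 0 + 1/6 = 1/6

H(A) = -[(13/24)·log₂(13/24) + (7/24)·log₂(7/24) + (1/6)·log₂(1/6)]
  = 0.4791 + 0.5185 + 0.4308
  = 1.4284 bits
H(B) = -[(13/24)·log₂(13/24) + (7/24)·log₂(7/24) + (1/6)·log₂(1/6)]
  = 0.4791 + 0.5185 + 0.4308
  = 1.4284 bits

Maximum possible I(A;B) = min(1.4284, 1.4284) = 1.4284 bits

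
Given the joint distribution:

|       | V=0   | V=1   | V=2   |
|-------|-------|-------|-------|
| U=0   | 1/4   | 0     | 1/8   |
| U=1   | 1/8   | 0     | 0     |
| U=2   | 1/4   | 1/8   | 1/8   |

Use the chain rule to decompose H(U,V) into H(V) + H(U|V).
By the chain rule: H(U,V) = H(V) + H(U|V)

Marginal P(V) (column sums):
  P(V=0) = 1/4 + 1/8 + 1/4 = 5/8
  P(V=1) = 0 + 0 + 1/8 = 1/8
  P(V=2) = 1/8 + 0 + 1/8 = 1/4
H(V) = -[(5/8)·log₂(5/8) + (1/8)·log₂(1/8) + (1/4)·log₂(1/4)]
  = 0.4238 + 0.3750 + 0.5000
  = 1.2988 bits
H(U|V) = -Σ P(U,V)·log₂ P(U|V), where P(U|V) = P(U,V) / P(V)
  (cells with P(U,V) = 0 contribute 0)
  (U=0,V=0): P(U|V) = (1/4)/(5/8) = 2/5;  -(1/4)·log₂(2/5) = 0.3305
  (U=0,V=2): P(U|V) = (1/8)/(1/4) = 1/2;  -(1/8)·log₂(1/2) = 0.1250
  (U=1,V=0): P(U|V) = (1/8)/(5/8) = 1/5;  -(1/8)·log₂(1/5) = 0.2902
  (U=2,V=0): P(U|V) = (1/4)/(5/8) = 2/5;  -(1/4)·log₂(2/5) = 0.3305
  (U=2,V=1): P(U|V) = (1/8)/(1/8) = 1;  -(1/8)·log₂(1) = 0.0000
  (U=2,V=2): P(U|V) = (1/8)/(1/4) = 1/2;  -(1/8)·log₂(1/2) = 0.1250
H(U|V) = 0.3305 + 0.1250 + 0.2902 + 0.3305 + 0.0000 + 0.1250
  = 1.2012 bits

H(U,V) = H(V) + H(U|V) = 1.2988 + 1.2012 = 2.5000 bits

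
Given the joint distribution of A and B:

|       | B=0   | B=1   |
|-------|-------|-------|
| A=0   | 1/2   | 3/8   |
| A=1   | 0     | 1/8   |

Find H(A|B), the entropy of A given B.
Marginal P(B) (column sums):
  P(B=0) = 1/2 + 0 = 1/2
  P(B=1) = 3/8 + 1/8 = 1/2

H(A|B) = -Σ P(A,B)·log₂ P(A|B), where P(A|B) = P(A,B) / P(B)
  (cells with P(A,B) = 0 contribute 0)
  (A=0,B=0): P(A|B) = (1/2)/(1/2) = 1;  -(1/2)·log₂(1) = 0.0000
  (A=0,B=1): P(A|B) = (3/8)/(1/2) = 3/4;  -(3/8)·log₂(3/4) = 0.1556
  (A=1,B=1): P(A|B) = (1/8)/(1/2) = 1/4;  -(1/8)·log₂(1/4) = 0.2500
H(A|B) = 0.0000 + 0.1556 + 0.2500
  = 0.4056 bits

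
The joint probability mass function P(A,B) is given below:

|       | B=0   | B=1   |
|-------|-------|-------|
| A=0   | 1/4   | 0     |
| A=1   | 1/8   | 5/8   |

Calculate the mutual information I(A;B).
Marginal P(A) (row sums):
  P(A=0) = 1/4 + 0 = 1/4
  P(A=1) = 1/8 + 5/8 = 3/4
Marginal P(B) (column sums):
  P(B=0) = 1/4 + 1/8 = 3/8
  P(B=1) = 0 + 5/8 = 5/8

H(A) = -[(1/4)·log₂(1/4) + (3/4)·log₂(3/4)]
  = 0.5000 + 0.3113
  = 0.8113 bits
H(B) = -[(3/8)·log₂(3/8) + (5/8)·log₂(5/8)]
  = 0.5306 + 0.4238
  = 0.9544 bits
H(A,B) = -[(1/4)·log₂(1/4) + (1/8)·log₂(1/8) + (5/8)·log₂(5/8)]
  = 0.5000 + 0.3750 + 0.4238
  = 1.2988 bits

I(A;B) = H(A) + H(B) - H(A,B)
  = 0.8113 + 0.9544 - 1.2988
  = 0.4669 bits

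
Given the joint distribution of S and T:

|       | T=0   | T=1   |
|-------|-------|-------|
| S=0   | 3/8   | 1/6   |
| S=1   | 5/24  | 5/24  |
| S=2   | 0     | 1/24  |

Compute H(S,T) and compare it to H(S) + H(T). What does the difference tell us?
Marginal P(S) (row sums):
  P(S=0) = 3/8 + 1/6 = 13/24
  P(S=1) = 5/24 + 5/24 = 5/12
  P(S=2) = 0 + 1/24 = 1/24
Marginal P(T) (column sums):
  P(T=0) = 3/8 + 5/24 + 0 = 7/12
  P(T=1) = 1/6 + 5/24 + 1/24 = 5/12

H(S,T) = -[(3/8)·log₂(3/8) + (1/6)·log₂(1/6) + (5/24)·log₂(5/24) + (5/24)·log₂(5/24) + (1/24)·log₂(1/24)]
  = 0.5306 + 0.4308 + 0.4715 + 0.4715 + 0.1910
  = 2.0954 bits
H(S) = -[(13/24)·log₂(13/24) + (5/12)·log₂(5/12) + (1/24)·log₂(1/24)]
  = 0.4791 + 0.5263 + 0.1910
  = 1.1964 bits
H(T) = -[(7/12)·log₂(7/12) + (5/12)·log₂(5/12)]
  = 0.4536 + 0.5263
  = 0.9799 bits

H(S) + H(T) = 1.1964 + 0.9799 = 2.1763 bits
Difference: H(S) + H(T) - H(S,T) = 2.1763 - 2.0954 = 0.0809 bits = I(S;T)

The difference is the mutual information; it is positive here, so S and T are dependent (knowing one reduces uncertainty about the other by 0.0809 bits).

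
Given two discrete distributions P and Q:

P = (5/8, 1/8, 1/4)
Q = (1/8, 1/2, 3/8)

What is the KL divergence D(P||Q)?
D(P||Q) = Σ P(i) log₂(P(i)/Q(i))
  i=0: (5/8) × log₂((5/8)/(1/8)) = (5/8) × log₂(5) = 1.4512
  i=1: (1/8) × log₂((1/8)/(1/2)) = (1/8) × log₂(1/4) = -0.2500
  i=2: (1/4) × log₂((1/4)/(3/8)) = (1/4) × log₂(2/3) = -0.1462
D(P||Q) = 1.4512 - 0.2500 - 0.1462
  = 1.0550 bits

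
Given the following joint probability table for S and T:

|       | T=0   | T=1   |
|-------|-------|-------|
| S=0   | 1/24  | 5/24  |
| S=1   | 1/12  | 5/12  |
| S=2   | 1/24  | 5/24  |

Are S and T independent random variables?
Marginal P(S) (row sums):
  P(S=0) = 1/24 + 5/24 = 1/4
  P(S=1) = 1/12 + 5/12 = 1/2
  P(S=2) = 1/24 + 5/24 = 1/4
Marginal P(T) (column sums):
  P(T=0) = 1/24 + 1/12 + 1/24 = 1/6
  P(T=1) = 5/24 + 5/12 + 5/24 = 5/6

S and T are independent iff P(S=i,T=j) = P(S=i)·P(T=j) for every cell.
  P(S=0)·P(T=0) = 1/4 × 1/6 = 1/24 = P(S=0,T=0) ✓
  P(S=0)·P(T=1) = 1/4 × 5/6 = 5/24 = P(S=0,T=1) ✓
  P(S=1)·P(T=0) = 1/2 × 1/6 = 1/12 = P(S=1,T=0) ✓
  P(S=1)·P(T=1) = 1/2 × 5/6 = 5/12 = P(S=1,T=1) ✓
  P(S=2)·P(T=0) = 1/4 × 1/6 = 1/24 = P(S=2,T=0) ✓
  P(S=2)·P(T=1) = 1/4 × 5/6 = 5/24 = P(S=2,T=1) ✓

Yes, S and T are independent: every cell factors, so I(S;T) = 0 bits.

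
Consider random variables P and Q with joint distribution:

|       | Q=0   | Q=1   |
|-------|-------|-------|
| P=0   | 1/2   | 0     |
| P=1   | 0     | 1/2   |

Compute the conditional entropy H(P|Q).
Marginal P(Q) (column sums):
  P(Q=0) = 1/2 + 0 = 1/2
  P(Q=1) = 0 + 1/2 = 1/2

H(P|Q) = -Σ P(P,Q)·log₂ P(P|Q), where P(P|Q) = P(P,Q) / P(Q)
  (cells with P(P,Q) = 0 contribute 0)
  (P=0,Q=0): P(P|Q) = (1/2)/(1/2) = 1;  -(1/2)·log₂(1) = 0.0000
  (P=1,Q=1): P(P|Q) = (1/2)/(1/2) = 1;  -(1/2)·log₂(1) = 0.0000
H(P|Q) = 0.0000 + 0.0000
  = 0.0000 bits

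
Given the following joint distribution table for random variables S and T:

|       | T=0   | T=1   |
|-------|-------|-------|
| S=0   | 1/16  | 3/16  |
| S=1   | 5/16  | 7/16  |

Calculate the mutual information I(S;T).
Marginal P(S) (row sums):
  P(S=0) = 1/16 + 3/16 = 1/4
  P(S=1) = 5/16 + 7/16 = 3/4
Marginal P(T) (column sums):
  P(T=0) = 1/16 + 5/16 = 3/8
  P(T=1) = 3/16 + 7/16 = 5/8

H(S) = -[(1/4)·log₂(1/4) + (3/4)·log₂(3/4)]
  = 0.5000 + 0.3113
  = 0.8113 bits
H(T) = -[(3/8)·log₂(3/8) + (5/8)·log₂(5/8)]
  = 0.5306 + 0.4238
  = 0.9544 bits
H(S,T) = -[(1/16)·log₂(1/16) + (3/16)·log₂(3/16) + (5/16)·log₂(5/16) + (7/16)·log₂(7/16)]
  = 0.2500 + 0.4528 + 0.5244 + 0.5218
  = 1.7490 bits

I(S;T) = H(S) + H(T) - H(S,T)
  = 0.8113 + 0.9544 - 1.7490
  = 0.0167 bits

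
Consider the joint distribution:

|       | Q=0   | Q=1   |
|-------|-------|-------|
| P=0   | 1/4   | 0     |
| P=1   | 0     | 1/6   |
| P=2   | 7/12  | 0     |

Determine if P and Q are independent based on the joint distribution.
Marginal P(P) (row sums):
  P(P=0) = 1/4 + 0 = 1/4
  P(P=1) = 0 + 1/6 = 1/6
  P(P=2) = 7/12 + 0 = 7/12
Marginal P(Q) (column sums):
  P(Q=0) = 1/4 + 0 + 7/12 = 5/6
  P(Q=1) = 0 + 1/6 + 0 = 1/6

P and Q are independent iff P(P=i,Q=j) = P(P=i)·P(Q=j) for every cell.
  P(P=0)·P(Q=0) = 1/4 × 5/6 = 5/24, but P(P=0,Q=0) = 1/4 ✗

No, P and Q are not independent. Quantitatively, I(P;Q) > 0:

H(P) = -[(1/4)·log₂(1/4) + (1/6)·log₂(1/6) + (7/12)·log₂(7/12)]
  = 0.5000 + 0.4308 + 0.4536
  = 1.3844 bits
H(Q) = -[(5/6)·log₂(5/6) + (1/6)·log₂(1/6)]
  = 0.2192 + 0.4308
  = 0.6500 bits
H(P,Q) = -[(1/4)·log₂(1/4) + (1/6)·log₂(1/6) + (7/12)·log₂(7/12)]
  = 0.5000 + 0.4308 + 0.4536
  = 1.3844 bits
I(P;Q) = H(P) + H(Q) - H(P,Q) = 1.3844 + 0.6500 - 1.3844 = 0.6500 bits > 0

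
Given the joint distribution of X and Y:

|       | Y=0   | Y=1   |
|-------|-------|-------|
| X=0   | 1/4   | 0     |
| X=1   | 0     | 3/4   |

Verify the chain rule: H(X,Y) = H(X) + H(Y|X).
Left side:
H(X,Y) = -[(1/4)·log₂(1/4) + (3/4)·log₂(3/4)]
  = 0.5000 + 0.3113
  = 0.8113 bits

Right side:
Marginal P(X) (row sums):
  P(X=0) = 1/4 + 0 = 1/4
  P(X=1) = 0 + 3/4 = 3/4
H(X) = -[(1/4)·log₂(1/4) + (3/4)·log₂(3/4)]
  = 0.5000 + 0.3113
  = 0.8113 bits
H(Y|X) = -Σ P(X,Y)·log₂ P(Y|X), where P(Y|X) = P(X,Y) / P(X)
  (cells with P(X,Y) = 0 contribute 0)
  (X=0,Y=0): P(Y|X) = (1/4)/(1/4) = 1;  -(1/4)·log₂(1) = 0.0000
  (X=1,Y=1): P(Y|X) = (3/4)/(3/4) = 1;  -(3/4)·log₂(1) = 0.0000
H(Y|X) = 0.0000 + 0.0000
  = 0.0000 bits
H(X) + H(Y|X) = 0.8113 + 0.0000 = 0.8113 bits

Both sides equal 0.8113 bits, so the chain rule holds ✓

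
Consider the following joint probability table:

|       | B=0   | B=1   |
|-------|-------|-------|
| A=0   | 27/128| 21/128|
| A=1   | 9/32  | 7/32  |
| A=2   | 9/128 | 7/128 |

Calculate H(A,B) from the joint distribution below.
H(A,B) = -Σ P(A,B) log₂ P(A,B), summed over the non-zero cells:
H(A,B) = -[(27/128)·log₂(27/128) + (21/128)·log₂(21/128) + (9/32)·log₂(9/32) + (7/32)·log₂(7/32) + (9/128)·log₂(9/128) + (7/128)·log₂(7/128)]
  = 0.4736 + 0.4278 + 0.5147 + 0.4796 + 0.2693 + 0.2293
  = 2.3943 bits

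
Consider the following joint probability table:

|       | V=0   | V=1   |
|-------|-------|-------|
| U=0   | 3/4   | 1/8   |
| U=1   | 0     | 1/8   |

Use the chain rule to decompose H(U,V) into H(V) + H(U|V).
By the chain rule: H(U,V) = H(V) + H(U|V)

Marginal P(V) (column sums):
  P(V=0) = 3/4 + 0 = 3/4
  P(V=1) = 1/8 + 1/8 = 1/4
H(V) = -[(3/4)·log₂(3/4) + (1/4)·log₂(1/4)]
  = 0.3113 + 0.5000
  = 0.8113 bits
H(U|V) = -Σ P(U,V)·log₂ P(U|V), where P(U|V) = P(U,V) / P(V)
  (cells with P(U,V) = 0 contribute 0)
  (U=0,V=0): P(U|V) = (3/4)/(3/4) = 1;  -(3/4)·log₂(1) = 0.0000
  (U=0,V=1): P(U|V) = (1/8)/(1/4) = 1/2;  -(1/8)·log₂(1/2) = 0.1250
  (U=1,V=1): P(U|V) = (1/8)/(1/4) = 1/2;  -(1/8)·log₂(1/2) = 0.1250
H(U|V) = 0.0000 + 0.1250 + 0.1250
  = 0.2500 bits

H(U,V) = H(V) + H(U|V) = 0.8113 + 0.2500 = 1.0613 bits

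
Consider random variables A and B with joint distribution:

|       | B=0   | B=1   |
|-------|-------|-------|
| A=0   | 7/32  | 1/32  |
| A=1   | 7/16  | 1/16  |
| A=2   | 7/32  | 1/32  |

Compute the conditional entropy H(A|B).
Marginal P(B) (column sums):
  P(B=0) = 7/32 + 7/16 + 7/32 = 7/8
  P(B=1) = 1/32 + 1/16 + 1/32 = 1/8

H(A|B) = -Σ P(A,B)·log₂ P(A|B), where P(A|B) = P(A,B) / P(B)
  (A=0,B=0): P(A|B) = (7/32)/(7/8) = 1/4;  -(7/32)·log₂(1/4) = 0.4375
  (A=0,B=1): P(A|B) = (1/32)/(1/8) = 1/4;  -(1/32)·log₂(1/4) = 0.0625
  (A=1,B=0): P(A|B) = (7/16)/(7/8) = 1/2;  -(7/16)·log₂(1/2) = 0.4375
  (A=1,B=1): P(A|B) = (1/16)/(1/8) = 1/2;  -(1/16)·log₂(1/2) = 0.0625
  (A=2,B=0): P(A|B) = (7/32)/(7/8) = 1/4;  -(7/32)·log₂(1/4) = 0.4375
  (A=2,B=1): P(A|B) = (1/32)/(1/8) = 1/4;  -(1/32)·log₂(1/4) = 0.0625
H(A|B) = 0.4375 + 0.0625 + 0.4375 + 0.0625 + 0.4375 + 0.0625
  = 1.5000 bits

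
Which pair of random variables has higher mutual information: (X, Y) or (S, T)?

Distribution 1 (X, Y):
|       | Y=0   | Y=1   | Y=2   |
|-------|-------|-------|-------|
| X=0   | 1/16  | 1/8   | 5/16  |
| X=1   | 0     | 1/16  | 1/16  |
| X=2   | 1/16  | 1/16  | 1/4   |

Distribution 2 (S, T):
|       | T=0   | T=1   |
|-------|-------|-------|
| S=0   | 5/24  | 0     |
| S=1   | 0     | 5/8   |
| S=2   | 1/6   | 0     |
Distribution 1 (X, Y):
Marginal P(X) (row sums):
  P(X=0) = 1/16 + 1/8 + 5/16 = 1/2
  P(X=1) = 0 + 1/16 + 1/16 = 1/8
  P(X=2) = 1/16 + 1/16 + 1/4 = 3/8
Marginal P(Y) (column sums):
  P(Y=0) = 1/16 + 0 + 1/16 = 1/8
  P(Y=1) = 1/8 + 1/16 + 1/16 = 1/4
  P(Y=2) = 5/16 + 1/16 + 1/4 = 5/8

H(X) = -[(1/2)·log₂(1/2) + (1/8)·log₂(1/8) + (3/8)·log₂(3/8)]
  = 0.5000 + 0.3750 + 0.5306
  = 1.4056 bits
H(Y) = -[(1/8)·log₂(1/8) + (1/4)·log₂(1/4) + (5/8)·log₂(5/8)]
  = 0.3750 + 0.5000 + 0.4238
  = 1.2988 bits
H(X,Y) = -[(1/16)·log₂(1/16) + (1/8)·log₂(1/8) + (5/16)·log₂(5/16) + (1/16)·log₂(1/16) + (1/16)·log₂(1/16) + (1/16)·log₂(1/16) + (1/16)·log₂(1/16) + (1/4)·log₂(1/4)]
  = 0.2500 + 0.3750 + 0.5244 + 0.2500 + 0.2500 + 0.2500 + 0.2500 + 0.5000
  = 2.6494 bits

I(X;Y) = H(X) + H(Y) - H(X,Y)
  = 1.4056 + 1.2988 - 2.6494
  = 0.0550 bits

Distribution 2 (S, T):
Marginal P(S) (row sums):
  P(S=0) = 5/24 + 0 = 5/24
  P(S=1) = 0 + 5/8 = 5/8
  P(S=2) = 1/6 + 0 = 1/6
Marginal P(T) (column sums):
  P(T=0) = 5/24 + 0 + 1/6 = 3/8
  P(T=1) = 0 + 5/8 + 0 = 5/8

H(S) = -[(5/24)·log₂(5/24) + (5/8)·log₂(5/8) + (1/6)·log₂(1/6)]
  = 0.4715 + 0.4238 + 0.4308
  = 1.3261 bits
H(T) = -[(3/8)·log₂(3/8) + (5/8)·log₂(5/8)]
  = 0.5306 + 0.4238
  = 0.9544 bits
H(S,T) = -[(5/24)·log₂(5/24) + (5/8)·log₂(5/8) + (1/6)·log₂(1/6)]
  = 0.4715 + 0.4238 + 0.4308
  = 1.3261 bits

I(S;T) = H(S) + H(T) - H(S,T)
  = 1.3261 + 0.9544 - 1.3261
  = 0.9544 bits

I(S;T) = 0.9544 bits > I(X;Y) = 0.0550 bits, so (S, T) has the higher mutual information (stronger dependence).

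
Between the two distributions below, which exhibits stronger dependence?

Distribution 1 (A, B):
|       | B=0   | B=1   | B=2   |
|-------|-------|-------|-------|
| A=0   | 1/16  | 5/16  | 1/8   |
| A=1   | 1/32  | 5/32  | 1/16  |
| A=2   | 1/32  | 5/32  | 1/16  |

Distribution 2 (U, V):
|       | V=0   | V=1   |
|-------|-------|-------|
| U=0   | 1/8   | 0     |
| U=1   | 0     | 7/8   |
Distribution 1 (A, B):
Marginal P(A) (row sums):
  P(A=0) = 1/16 + 5/16 + 1/8 = 1/2
  P(A=1) = 1/32 + 5/32 + 1/16 = 1/4
  P(A=2) = 1/32 + 5/32 + 1/16 = 1/4
Marginal P(B) (column sums):
  P(B=0) = 1/16 + 1/32 + 1/32 = 1/8
  P(B=1) = 5/16 + 5/32 + 5/32 = 5/8
  P(B=2) = 1/8 + 1/16 + 1/16 = 1/4

H(A) = -[(1/2)·log₂(1/2) + (1/4)·log₂(1/4) + (1/4)·log₂(1/4)]
  = 0.5000 + 0.5000 + 0.5000
  = 1.5000 bits
H(B) = -[(1/8)·log₂(1/8) + (5/8)·log₂(5/8) + (1/4)·log₂(1/4)]
  = 0.3750 + 0.4238 + 0.5000
  = 1.2988 bits
H(A,B) = -[(1/16)·log₂(1/16) + (5/16)·log₂(5/16) + (1/8)·log₂(1/8) + (1/32)·log₂(1/32) + (5/32)·log₂(5/32) + (1/16)·log₂(1/16) + (1/32)·log₂(1/32) + (5/32)·log₂(5/32) + (1/16)·log₂(1/16)]
  = 0.2500 + 0.5244 + 0.3750 + 0.1563 + 0.4184 + 0.2500 + 0.1563 + 0.4184 + 0.2500
  = 2.7988 bits

I(A;B) = H(A) + H(B) - H(A,B)
  = 1.5000 + 1.2988 - 2.7988
  = 0.0000 bits

Distribution 2 (U, V):
Marginal P(U) (row sums):
  P(U=0) = 1/8 + 0 = 1/8
  P(U=1) = 0 + 7/8 = 7/8
Marginal P(V) (column sums):
  P(V=0) = 1/8 + 0 = 1/8
  P(V=1) = 0 + 7/8 = 7/8

H(U) = -[(1/8)·log₂(1/8) + (7/8)·log₂(7/8)]
  = 0.3750 + 0.1686
  = 0.5436 bits
H(V) = -[(1/8)·log₂(1/8) + (7/8)·log₂(7/8)]
  = 0.3750 + 0.1686
  = 0.5436 bits
H(U,V) = -[(1/8)·log₂(1/8) + (7/8)·log₂(7/8)]
  = 0.3750 + 0.1686
  = 0.5436 bits

I(U;V) = H(U) + H(V) - H(U,V)
  = 0.5436 + 0.5436 - 0.5436
  = 0.5436 bits

I(U;V) = 0.5436 bits > I(A;B) = 0.0000 bits, so (U, V) has the higher mutual information (stronger dependence).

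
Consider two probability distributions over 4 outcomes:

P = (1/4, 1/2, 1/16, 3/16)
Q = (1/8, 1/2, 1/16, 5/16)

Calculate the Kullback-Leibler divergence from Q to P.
D(P||Q) = Σ P(i) log₂(P(i)/Q(i))
  i=0: (1/4) × log₂((1/4)/(1/8)) = (1/4) × log₂(2) = 0.2500
  i=1: (1/2) × log₂((1/2)/(1/2)) = (1/2) × log₂(1) = 0.0000
  i=2: (1/16) × log₂((1/16)/(1/16)) = (1/16) × log₂(1) = 0.0000
  i=3: (3/16) × log₂((3/16)/(5/16)) = (3/16) × log₂(3/5) = -0.1382
D(P||Q) = 0.2500 + 0.0000 + 0.0000 - 0.1382
  = 0.1118 bits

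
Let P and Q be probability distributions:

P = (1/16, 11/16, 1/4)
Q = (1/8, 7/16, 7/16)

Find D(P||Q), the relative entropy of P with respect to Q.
D(P||Q) = Σ P(i) log₂(P(i)/Q(i))
  i=0: (1/16) × log₂((1/16)/(1/8)) = (1/16) × log₂(1/2) = -0.0625
  i=1: (11/16) × log₂((11/16)/(7/16)) = (11/16) × log₂(11/7) = 0.4483
  i=2: (1/4) × log₂((1/4)/(7/16)) = (1/4) × log₂(4/7) = -0.2018
D(P||Q) = -0.0625 + 0.4483 - 0.2018
  = 0.1840 bits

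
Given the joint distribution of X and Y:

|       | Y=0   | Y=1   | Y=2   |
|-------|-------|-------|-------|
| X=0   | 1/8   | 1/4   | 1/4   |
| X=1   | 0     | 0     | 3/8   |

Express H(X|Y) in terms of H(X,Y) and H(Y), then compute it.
H(X|Y) = H(X,Y) - H(Y)

Marginal P(Y) (column sums):
  P(Y=0) = 1/8 + 0 = 1/8
  P(Y=1) = 1/4 + 0 = 1/4
  P(Y=2) = 1/4 + 3/8 = 5/8

H(X,Y) = -[(1/8)·log₂(1/8) + (1/4)·log₂(1/4) + (1/4)·log₂(1/4) + (3/8)·log₂(3/8)]
  = 0.3750 + 0.5000 + 0.5000 + 0.5306
  = 1.9056 bits
H(Y) = -[(1/8)·log₂(1/8) + (1/4)·log₂(1/4) + (5/8)·log₂(5/8)]
  = 0.3750 + 0.5000 + 0.4238
  = 1.2988 bits

H(X|Y) = 1.9056 - 1.2988 = 0.6068 bits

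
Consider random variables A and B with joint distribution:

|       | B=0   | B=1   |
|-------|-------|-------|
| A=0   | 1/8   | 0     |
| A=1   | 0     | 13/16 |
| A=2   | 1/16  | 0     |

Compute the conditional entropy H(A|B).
Marginal P(B) (column sums):
  P(B=0) = 1/8 + 0 + 1/16 = 3/16
  P(B=1) = 0 + 13/16 + 0 = 13/16

H(A|B) = -Σ P(A,B)·log₂ P(A|B), where P(A|B) = P(A,B) / P(B)
  (cells with P(A,B) = 0 contribute 0)
  (A=0,B=0): P(A|B) = (1/8)/(3/16) = 2/3;  -(1/8)·log₂(2/3) = 0.0731
  (A=1,B=1): P(A|B) = (13/16)/(13/16) = 1;  -(13/16)·log₂(1) = 0.0000
  (A=2,B=0): P(A|B) = (1/16)/(3/16) = 1/3;  -(1/16)·log₂(1/3) = 0.0991
H(A|B) = 0.0731 + 0.0000 + 0.0991
  = 0.1722 bits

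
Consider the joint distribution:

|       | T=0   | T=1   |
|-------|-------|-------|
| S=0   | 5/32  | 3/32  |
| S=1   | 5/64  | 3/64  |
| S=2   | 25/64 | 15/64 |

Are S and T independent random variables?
Marginal P(S) (row sums):
  P(S=0) = 5/32 + 3/32 = 1/4
  P(S=1) = 5/64 + 3/64 = 1/8
  P(S=2) = 25/64 + 15/64 = 5/8
Marginal P(T) (column sums):
  P(T=0) = 5/32 + 5/64 + 25/64 = 5/8
  P(T=1) = 3/32 + 3/64 + 15/64 = 3/8

S and T are independent iff P(S=i,T=j) = P(S=i)·P(T=j) for every cell.
  P(S=0)·P(T=0) = 1/4 × 5/8 = 5/32 = P(S=0,T=0) ✓
  P(S=0)·P(T=1) = 1/4 × 3/8 = 3/32 = P(S=0,T=1) ✓
  P(S=1)·P(T=0) = 1/8 × 5/8 = 5/64 = P(S=1,T=0) ✓
  P(S=1)·P(T=1) = 1/8 × 3/8 = 3/64 = P(S=1,T=1) ✓
  P(S=2)·P(T=0) = 5/8 × 5/8 = 25/64 = P(S=2,T=0) ✓
  P(S=2)·P(T=1) = 5/8 × 3/8 = 15/64 = P(S=2,T=1) ✓

Yes, S and T are independent: every cell factors, so I(S;T) = 0 bits.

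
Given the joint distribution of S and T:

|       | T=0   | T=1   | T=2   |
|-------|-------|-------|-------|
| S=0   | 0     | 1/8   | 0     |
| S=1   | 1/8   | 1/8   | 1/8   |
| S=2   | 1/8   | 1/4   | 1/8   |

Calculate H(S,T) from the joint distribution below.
H(S,T) = -Σ P(S,T) log₂ P(S,T), summed over the non-zero cells:
H(S,T) = -[(1/8)·log₂(1/8) + (1/8)·log₂(1/8) + (1/8)·log₂(1/8) + (1/8)·log₂(1/8) + (1/8)·log₂(1/8) + (1/4)·log₂(1/4) + (1/8)·log₂(1/8)]
  = 0.3750 + 0.3750 + 0.3750 + 0.3750 + 0.3750 + 0.5000 + 0.3750
  = 2.7500 bits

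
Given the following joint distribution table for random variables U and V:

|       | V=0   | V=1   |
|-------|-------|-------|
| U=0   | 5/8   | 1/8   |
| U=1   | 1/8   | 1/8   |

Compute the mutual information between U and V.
Marginal P(U) (row sums):
  P(U=0) = 5/8 + 1/8 = 3/4
  P(U=1) = 1/8 + 1/8 = 1/4
Marginal P(V) (column sums):
  P(V=0) = 5/8 + 1/8 = 3/4
  P(V=1) = 1/8 + 1/8 = 1/4

H(U) = -[(3/4)·log₂(3/4) + (1/4)·log₂(1/4)]
  = 0.3113 + 0.5000
  = 0.8113 bits
H(V) = -[(3/4)·log₂(3/4) + (1/4)·log₂(1/4)]
  = 0.3113 + 0.5000
  = 0.8113 bits
H(U,V) = -[(5/8)·log₂(5/8) + (1/8)·log₂(1/8) + (1/8)·log₂(1/8) + (1/8)·log₂(1/8)]
  = 0.4238 + 0.3750 + 0.3750 + 0.3750
  = 1.5488 bits

I(U;V) = H(U) + H(V) - H(U,V)
  = 0.8113 + 0.8113 - 1.5488
  = 0.0738 bits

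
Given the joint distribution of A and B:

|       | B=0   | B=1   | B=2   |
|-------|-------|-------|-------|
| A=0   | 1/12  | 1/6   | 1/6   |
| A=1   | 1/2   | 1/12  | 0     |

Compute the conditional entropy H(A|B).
Marginal P(B) (column sums):
  P(B=0) = 1/12 + 1/2 = 7/12
  P(B=1) = 1/6 + 1/12 = 1/4
  P(B=2) = 1/6 + 0 = 1/6

H(A|B) = -Σ P(A,B)·log₂ P(A|B), where P(A|B) = P(A,B) / P(B)
  (cells with P(A,B) = 0 contribute 0)
  (A=0,B=0): P(A|B) = (1/12)/(7/12) = 1/7;  -(1/12)·log₂(1/7) = 0.2339
  (A=0,B=1): P(A|B) = (1/6)/(1/4) = 2/3;  -(1/6)·log₂(2/3) = 0.0975
  (A=0,B=2): P(A|B) = (1/6)/(1/6) = 1;  -(1/6)·log₂(1) = 0.0000
  (A=1,B=0): P(A|B) = (1/2)/(7/12) = 6/7;  -(1/2)·log₂(6/7) = 0.1112
  (A=1,B=1): P(A|B) = (1/12)/(1/4) = 1/3;  -(1/12)·log₂(1/3) = 0.1321
H(A|B) = 0.2339 + 0.0975 + 0.0000 + 0.1112 + 0.1321
  = 0.5747 bits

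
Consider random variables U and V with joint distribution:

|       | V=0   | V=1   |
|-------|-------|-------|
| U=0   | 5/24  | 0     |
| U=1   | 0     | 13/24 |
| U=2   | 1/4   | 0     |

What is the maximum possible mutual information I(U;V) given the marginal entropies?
The upper bound on mutual information is I(U;V) ≤ min(H(U), H(V)).

Marginal P(U) (row sums):
  P(U=0) = 5/24 + 0 = 5/24
  P(U=1) = 0 + 13/24 = 13/24
  P(U=2) = 1/4 + 0 = 1/4
Marginal P(V) (column sums):
  P(V=0) = 5/24 + 0 + 1/4 = 11/24
  P(V=1) = 0 + 13/24 + 0 = 13/24

H(U) = -[(5/24)·log₂(5/24) + (13/24)·log₂(13/24) + (1/4)·log₂(1/4)]
  = 0.4715 + 0.4791 + 0.5000
  = 1.4506 bits
H(V) = -[(11/24)·log₂(11/24) + (13/24)·log₂(13/24)]
  = 0.5159 + 0.4791
  = 0.9950 bits

Maximum possible I(U;V) = min(1.4506, 0.9950) = 0.9950 bits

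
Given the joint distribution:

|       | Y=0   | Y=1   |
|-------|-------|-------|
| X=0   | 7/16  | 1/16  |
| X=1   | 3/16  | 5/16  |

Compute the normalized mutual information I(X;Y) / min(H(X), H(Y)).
Marginal P(X) (row sums):
  P(X=0) = 7/16 + 1/16 = 1/2
  P(X=1) = 3/16 + 5/16 = 1/2
Marginal P(Y) (column sums):
  P(Y=0) = 7/16 + 3/16 = 5/8
  P(Y=1) = 1/16 + 5/16 = 3/8

H(X) = -[(1/2)·log₂(1/2) + (1/2)·log₂(1/2)]
  = 0.5000 + 0.5000
  = 1.0000 bits
H(Y) = -[(5/8)·log₂(5/8) + (3/8)·log₂(3/8)]
  = 0.4238 + 0.5306
  = 0.9544 bits
H(X,Y) = -[(7/16)·log₂(7/16) + (1/16)·log₂(1/16) + (3/16)·log₂(3/16) + (5/16)·log₂(5/16)]
  = 0.5218 + 0.2500 + 0.4528 + 0.5244
  = 1.7490 bits

I(X;Y) = H(X) + H(Y) - H(X,Y)
  = 1.0000 + 0.9544 - 1.7490
  = 0.2054 bits

min(H(X), H(Y)) = min(1.0000, 0.9544) = 0.9544 bits
Normalized MI = 0.2054 / 0.9544 = 0.2152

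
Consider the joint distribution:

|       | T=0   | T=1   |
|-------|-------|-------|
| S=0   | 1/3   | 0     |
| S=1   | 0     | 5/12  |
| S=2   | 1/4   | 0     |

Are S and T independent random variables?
Marginal P(S) (row sums):
  P(S=0) = 1/3 + 0 = 1/3
  P(S=1) = 0 + 5/12 = 5/12
  P(S=2) = 1/4 + 0 = 1/4
Marginal P(T) (column sums):
  P(T=0) = 1/3 + 0 + 1/4 = 7/12
  P(T=1) = 0 + 5/12 + 0 = 5/12

S and T are independent iff P(S=i,T=j) = P(S=i)·P(T=j) for every cell.
  P(S=0)·P(T=0) = 1/3 × 7/12 = 7/36, but P(S=0,T=0) = 1/3 ✗

No, S and T are not independent. Quantitatively, I(S;T) > 0:

H(S) = -[(1/3)·log₂(1/3) + (5/12)·log₂(5/12) + (1/4)·log₂(1/4)]
  = 0.5283 + 0.5263 + 0.5000
  = 1.5546 bits
H(T) = -[(7/12)·log₂(7/12) + (5/12)·log₂(5/12)]
  = 0.4536 + 0.5263
  = 0.9799 bits
H(S,T) = -[(1/3)·log₂(1/3) + (5/12)·log₂(5/12) + (1/4)·log₂(1/4)]
  = 0.5283 + 0.5263 + 0.5000
  = 1.5546 bits
I(S;T) = H(S) + H(T) - H(S,T) = 1.5546 + 0.9799 - 1.5546 = 0.9799 bits > 0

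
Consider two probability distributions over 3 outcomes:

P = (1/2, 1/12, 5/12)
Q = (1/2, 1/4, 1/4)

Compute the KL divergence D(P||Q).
D(P||Q) = Σ P(i) log₂(P(i)/Q(i))
  i=0: (1/2) × log₂((1/2)/(1/2)) = (1/2) × log₂(1) = 0.0000
  i=1: (1/12) × log₂((1/12)/(1/4)) = (1/12) × log₂(1/3) = -0.1321
  i=2: (5/12) × log₂((5/12)/(1/4)) = (5/12) × log₂(5/3) = 0.3071
D(P||Q) = 0.0000 - 0.1321 + 0.3071
  = 0.1750 bits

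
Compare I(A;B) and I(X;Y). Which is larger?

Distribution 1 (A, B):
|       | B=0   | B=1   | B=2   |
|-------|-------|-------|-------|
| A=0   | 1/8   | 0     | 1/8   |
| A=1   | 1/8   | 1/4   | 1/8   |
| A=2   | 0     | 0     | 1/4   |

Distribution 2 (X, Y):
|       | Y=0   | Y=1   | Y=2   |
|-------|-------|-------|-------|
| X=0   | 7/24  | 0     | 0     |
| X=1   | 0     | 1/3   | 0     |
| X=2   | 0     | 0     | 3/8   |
Distribution 1 (A, B):
Marginal P(A) (row sums):
  P(A=0) = 1/8 + 0 + 1/8 = 1/4
  P(A=1) = 1/8 + 1/4 + 1/8 = 1/2
  P(A=2) = 0 + 0 + 1/4 = 1/4
Marginal P(B) (column sums):
  P(B=0) = 1/8 + 1/8 + 0 = 1/4
  P(B=1) = 0 + 1/4 + 0 = 1/4
  P(B=2) = 1/8 + 1/8 + 1/4 = 1/2

H(A) = -[(1/4)·log₂(1/4) + (1/2)·log₂(1/2) + (1/4)·log₂(1/4)]
  = 0.5000 + 0.5000 + 0.5000
  = 1.5000 bits
H(B) = -[(1/4)·log₂(1/4) + (1/4)·log₂(1/4) + (1/2)·log₂(1/2)]
  = 0.5000 + 0.5000 + 0.5000
  = 1.5000 bits
H(A,B) = -[(1/8)·log₂(1/8) + (1/8)·log₂(1/8) + (1/8)·log₂(1/8) + (1/4)·log₂(1/4) + (1/8)·log₂(1/8) + (1/4)·log₂(1/4)]
  = 0.3750 + 0.3750 + 0.3750 + 0.5000 + 0.3750 + 0.5000
  = 2.5000 bits

I(A;B) = H(A) + H(B) - H(A,B)
  = 1.5000 + 1.5000 - 2.5000
  = 0.5000 bits

Distribution 2 (X, Y):
Marginal P(X) (row sums):
  P(X=0) = 7/24 + 0 + 0 = 7/24
  P(X=1) = 0 + 1/3 + 0 = 1/3
  P(X=2) = 0 + 0 + 3/8 = 3/8
Marginal P(Y) (column sums):
  P(Y=0) = 7/24 + 0 + 0 = 7/24
  P(Y=1) = 0 + 1/3 + 0 = 1/3
  P(Y=2) = 0 + 0 + 3/8 = 3/8

H(X) = -[(7/24)·log₂(7/24) + (1/3)·log₂(1/3) + (3/8)·log₂(3/8)]
  = 0.5185 + 0.5283 + 0.5306
  = 1.5774 bits
H(Y) = -[(7/24)·log₂(7/24) + (1/3)·log₂(1/3) + (3/8)·log₂(3/8)]
  = 0.5185 + 0.5283 + 0.5306
  = 1.5774 bits
H(X,Y) = -[(7/24)·log₂(7/24) + (1/3)·log₂(1/3) + (3/8)·log₂(3/8)]
  = 0.5185 + 0.5283 + 0.5306
  = 1.5774 bits

I(X;Y) = H(X) + H(Y) - H(X,Y)
  = 1.5774 + 1.5774 - 1.5774
  = 1.5774 bits

I(X;Y) = 1.5774 bits > I(A;B) = 0.5000 bits, so (X, Y) has the higher mutual information (stronger dependence).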